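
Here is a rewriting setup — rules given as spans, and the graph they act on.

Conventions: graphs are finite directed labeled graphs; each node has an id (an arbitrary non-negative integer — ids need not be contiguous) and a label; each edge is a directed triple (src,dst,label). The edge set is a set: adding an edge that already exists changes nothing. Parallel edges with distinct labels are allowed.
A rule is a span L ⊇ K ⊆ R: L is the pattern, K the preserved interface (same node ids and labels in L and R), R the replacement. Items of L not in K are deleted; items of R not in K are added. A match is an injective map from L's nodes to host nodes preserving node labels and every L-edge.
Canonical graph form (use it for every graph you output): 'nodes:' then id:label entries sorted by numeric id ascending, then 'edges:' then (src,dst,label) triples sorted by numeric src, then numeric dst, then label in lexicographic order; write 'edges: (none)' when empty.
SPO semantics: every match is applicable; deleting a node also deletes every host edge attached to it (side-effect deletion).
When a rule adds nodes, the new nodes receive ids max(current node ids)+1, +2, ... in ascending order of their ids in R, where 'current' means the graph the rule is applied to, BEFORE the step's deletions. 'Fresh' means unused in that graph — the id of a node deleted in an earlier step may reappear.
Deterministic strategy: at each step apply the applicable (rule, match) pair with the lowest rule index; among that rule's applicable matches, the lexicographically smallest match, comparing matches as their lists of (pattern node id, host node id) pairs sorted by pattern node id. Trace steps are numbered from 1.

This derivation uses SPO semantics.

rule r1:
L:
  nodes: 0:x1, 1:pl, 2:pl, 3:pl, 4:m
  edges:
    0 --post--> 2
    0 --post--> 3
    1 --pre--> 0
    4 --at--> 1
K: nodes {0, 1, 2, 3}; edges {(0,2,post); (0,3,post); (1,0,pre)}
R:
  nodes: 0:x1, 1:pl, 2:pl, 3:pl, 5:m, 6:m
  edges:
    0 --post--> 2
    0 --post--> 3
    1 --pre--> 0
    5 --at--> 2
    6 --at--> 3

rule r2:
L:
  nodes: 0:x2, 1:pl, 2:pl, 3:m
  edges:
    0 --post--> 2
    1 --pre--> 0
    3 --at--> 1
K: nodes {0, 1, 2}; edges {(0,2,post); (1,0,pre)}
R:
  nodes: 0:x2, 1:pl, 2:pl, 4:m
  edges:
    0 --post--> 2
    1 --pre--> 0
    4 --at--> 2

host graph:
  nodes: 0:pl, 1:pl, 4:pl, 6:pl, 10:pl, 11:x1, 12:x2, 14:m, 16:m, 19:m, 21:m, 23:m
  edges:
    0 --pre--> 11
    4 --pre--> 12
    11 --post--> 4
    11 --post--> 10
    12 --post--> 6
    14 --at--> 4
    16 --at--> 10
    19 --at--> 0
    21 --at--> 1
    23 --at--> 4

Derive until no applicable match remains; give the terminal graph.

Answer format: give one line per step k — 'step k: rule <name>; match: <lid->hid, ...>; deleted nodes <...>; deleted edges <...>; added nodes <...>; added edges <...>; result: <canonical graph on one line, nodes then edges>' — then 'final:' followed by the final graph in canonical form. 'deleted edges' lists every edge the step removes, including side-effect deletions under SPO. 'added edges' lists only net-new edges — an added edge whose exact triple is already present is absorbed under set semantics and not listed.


step 1: rule r1; match: 0->11, 1->0, 2->4, 3->10, 4->19; deleted nodes 19; deleted edges (19,0,at); added nodes 24, 25; added edges (24,4,at); (25,10,at); result: nodes: 0:pl, 1:pl, 4:pl, 6:pl, 10:pl, 11:x1, 12:x2, 14:m, 16:m, 21:m, 23:m, 24:m, 25:m edges: (0,11,pre); (4,12,pre); (11,4,post); (11,10,post); (12,6,post); (14,4,at); (16,10,at); (21,1,at); (23,4,at); (24,4,at); (25,10,at)
step 2: rule r2; match: 0->12, 1->4, 2->6, 3->14; deleted nodes 14; deleted edges (14,4,at); added nodes 26; added edges (26,6,at); result: nodes: 0:pl, 1:pl, 4:pl, 6:pl, 10:pl, 11:x1, 12:x2, 16:m, 21:m, 23:m, 24:m, 25:m, 26:m edges: (0,11,pre); (4,12,pre); (11,4,post); (11,10,post); (12,6,post); (16,10,at); (21,1,at); (23,4,at); (24,4,at); (25,10,at); (26,6,at)
step 3: rule r2; match: 0->12, 1->4, 2->6, 3->23; deleted nodes 23; deleted edges (23,4,at); added nodes 27; added edges (27,6,at); result: nodes: 0:pl, 1:pl, 4:pl, 6:pl, 10:pl, 11:x1, 12:x2, 16:m, 21:m, 24:m, 25:m, 26:m, 27:m edges: (0,11,pre); (4,12,pre); (11,4,post); (11,10,post); (12,6,post); (16,10,at); (21,1,at); (24,4,at); (25,10,at); (26,6,at); (27,6,at)
step 4: rule r2; match: 0->12, 1->4, 2->6, 3->24; deleted nodes 24; deleted edges (24,4,at); added nodes 28; added edges (28,6,at); result: nodes: 0:pl, 1:pl, 4:pl, 6:pl, 10:pl, 11:x1, 12:x2, 16:m, 21:m, 25:m, 26:m, 27:m, 28:m edges: (0,11,pre); (4,12,pre); (11,4,post); (11,10,post); (12,6,post); (16,10,at); (21,1,at); (25,10,at); (26,6,at); (27,6,at); (28,6,at)
final:
nodes: 0:pl, 1:pl, 4:pl, 6:pl, 10:pl, 11:x1, 12:x2, 16:m, 21:m, 25:m, 26:m, 27:m, 28:m
edges: (0,11,pre); (4,12,pre); (11,4,post); (11,10,post); (12,6,post); (16,10,at); (21,1,at); (25,10,at); (26,6,at); (27,6,at); (28,6,at)


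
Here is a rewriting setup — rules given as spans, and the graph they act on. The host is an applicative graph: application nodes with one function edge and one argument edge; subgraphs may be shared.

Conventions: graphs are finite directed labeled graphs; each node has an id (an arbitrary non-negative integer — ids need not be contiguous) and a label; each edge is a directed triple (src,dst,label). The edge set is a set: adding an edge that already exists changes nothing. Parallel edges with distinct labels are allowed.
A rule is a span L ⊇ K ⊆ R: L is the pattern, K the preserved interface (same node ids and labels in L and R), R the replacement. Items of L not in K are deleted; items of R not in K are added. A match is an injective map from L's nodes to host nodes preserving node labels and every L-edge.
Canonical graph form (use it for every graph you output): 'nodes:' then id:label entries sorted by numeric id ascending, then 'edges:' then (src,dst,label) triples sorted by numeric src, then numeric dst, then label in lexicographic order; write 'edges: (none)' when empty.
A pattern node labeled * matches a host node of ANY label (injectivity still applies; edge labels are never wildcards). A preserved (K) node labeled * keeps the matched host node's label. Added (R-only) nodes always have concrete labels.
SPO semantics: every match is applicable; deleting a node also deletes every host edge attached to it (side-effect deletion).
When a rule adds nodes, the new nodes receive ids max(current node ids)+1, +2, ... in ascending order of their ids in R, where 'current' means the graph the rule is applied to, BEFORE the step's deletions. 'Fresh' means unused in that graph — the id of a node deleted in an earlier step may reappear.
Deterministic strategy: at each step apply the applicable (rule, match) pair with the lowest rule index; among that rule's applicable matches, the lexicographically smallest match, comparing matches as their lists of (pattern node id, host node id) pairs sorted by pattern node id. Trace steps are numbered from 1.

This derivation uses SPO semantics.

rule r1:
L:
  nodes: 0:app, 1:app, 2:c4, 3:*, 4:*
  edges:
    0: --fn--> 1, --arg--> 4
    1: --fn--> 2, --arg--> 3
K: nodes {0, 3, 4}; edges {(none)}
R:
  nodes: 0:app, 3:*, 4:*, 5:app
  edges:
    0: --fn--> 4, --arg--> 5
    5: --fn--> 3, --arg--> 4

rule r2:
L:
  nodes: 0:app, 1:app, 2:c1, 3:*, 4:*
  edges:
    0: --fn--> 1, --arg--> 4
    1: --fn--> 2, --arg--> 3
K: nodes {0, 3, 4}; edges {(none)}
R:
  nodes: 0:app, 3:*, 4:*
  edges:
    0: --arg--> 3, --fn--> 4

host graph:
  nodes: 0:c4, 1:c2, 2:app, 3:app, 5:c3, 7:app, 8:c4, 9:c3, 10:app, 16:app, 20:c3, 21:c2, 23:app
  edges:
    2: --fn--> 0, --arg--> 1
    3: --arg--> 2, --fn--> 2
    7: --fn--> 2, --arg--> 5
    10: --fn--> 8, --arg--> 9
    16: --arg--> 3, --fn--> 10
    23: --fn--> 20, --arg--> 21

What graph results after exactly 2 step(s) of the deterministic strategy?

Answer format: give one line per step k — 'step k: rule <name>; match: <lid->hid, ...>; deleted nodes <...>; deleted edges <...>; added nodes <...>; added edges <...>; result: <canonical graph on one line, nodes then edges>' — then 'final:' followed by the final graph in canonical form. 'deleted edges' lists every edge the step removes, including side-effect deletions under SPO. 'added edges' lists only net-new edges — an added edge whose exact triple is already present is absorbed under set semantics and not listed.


step 1: rule r1; match: 0->7, 1->2, 2->0, 3->1, 4->5; deleted nodes 0, 2; deleted edges (2,0,fn); (2,1,arg); (3,2,arg); (3,2,fn); (7,2,fn); (7,5,arg); added nodes 24; added edges (7,5,fn); (7,24,arg); (24,1,fn); (24,5,arg); result: nodes: 1:c2, 3:app, 5:c3, 7:app, 8:c4, 9:c3, 10:app, 16:app, 20:c3, 21:c2, 23:app, 24:app edges: (7,5,fn); (7,24,arg); (10,8,fn); (10,9,arg); (16,3,arg); (16,10,fn); (23,20,fn); (23,21,arg); (24,1,fn); (24,5,arg)
step 2: rule r1; match: 0->16, 1->10, 2->8, 3->9, 4->3; deleted nodes 8, 10; deleted edges (10,8,fn); (10,9,arg); (16,3,arg); (16,10,fn); added nodes 25; added edges (16,3,fn); (16,25,arg); (25,3,arg); (25,9,fn); result: nodes: 1:c2, 3:app, 5:c3, 7:app, 9:c3, 16:app, 20:c3, 21:c2, 23:app, 24:app, 25:app edges: (7,5,fn); (7,24,arg); (16,3,fn); (16,25,arg); (23,20,fn); (23,21,arg); (24,1,fn); (24,5,arg); (25,3,arg); (25,9,fn)
final:
nodes: 1:c2, 3:app, 5:c3, 7:app, 9:c3, 16:app, 20:c3, 21:c2, 23:app, 24:app, 25:app
edges: (7,5,fn); (7,24,arg); (16,3,fn); (16,25,arg); (23,20,fn); (23,21,arg); (24,1,fn); (24,5,arg); (25,3,arg); (25,9,fn)


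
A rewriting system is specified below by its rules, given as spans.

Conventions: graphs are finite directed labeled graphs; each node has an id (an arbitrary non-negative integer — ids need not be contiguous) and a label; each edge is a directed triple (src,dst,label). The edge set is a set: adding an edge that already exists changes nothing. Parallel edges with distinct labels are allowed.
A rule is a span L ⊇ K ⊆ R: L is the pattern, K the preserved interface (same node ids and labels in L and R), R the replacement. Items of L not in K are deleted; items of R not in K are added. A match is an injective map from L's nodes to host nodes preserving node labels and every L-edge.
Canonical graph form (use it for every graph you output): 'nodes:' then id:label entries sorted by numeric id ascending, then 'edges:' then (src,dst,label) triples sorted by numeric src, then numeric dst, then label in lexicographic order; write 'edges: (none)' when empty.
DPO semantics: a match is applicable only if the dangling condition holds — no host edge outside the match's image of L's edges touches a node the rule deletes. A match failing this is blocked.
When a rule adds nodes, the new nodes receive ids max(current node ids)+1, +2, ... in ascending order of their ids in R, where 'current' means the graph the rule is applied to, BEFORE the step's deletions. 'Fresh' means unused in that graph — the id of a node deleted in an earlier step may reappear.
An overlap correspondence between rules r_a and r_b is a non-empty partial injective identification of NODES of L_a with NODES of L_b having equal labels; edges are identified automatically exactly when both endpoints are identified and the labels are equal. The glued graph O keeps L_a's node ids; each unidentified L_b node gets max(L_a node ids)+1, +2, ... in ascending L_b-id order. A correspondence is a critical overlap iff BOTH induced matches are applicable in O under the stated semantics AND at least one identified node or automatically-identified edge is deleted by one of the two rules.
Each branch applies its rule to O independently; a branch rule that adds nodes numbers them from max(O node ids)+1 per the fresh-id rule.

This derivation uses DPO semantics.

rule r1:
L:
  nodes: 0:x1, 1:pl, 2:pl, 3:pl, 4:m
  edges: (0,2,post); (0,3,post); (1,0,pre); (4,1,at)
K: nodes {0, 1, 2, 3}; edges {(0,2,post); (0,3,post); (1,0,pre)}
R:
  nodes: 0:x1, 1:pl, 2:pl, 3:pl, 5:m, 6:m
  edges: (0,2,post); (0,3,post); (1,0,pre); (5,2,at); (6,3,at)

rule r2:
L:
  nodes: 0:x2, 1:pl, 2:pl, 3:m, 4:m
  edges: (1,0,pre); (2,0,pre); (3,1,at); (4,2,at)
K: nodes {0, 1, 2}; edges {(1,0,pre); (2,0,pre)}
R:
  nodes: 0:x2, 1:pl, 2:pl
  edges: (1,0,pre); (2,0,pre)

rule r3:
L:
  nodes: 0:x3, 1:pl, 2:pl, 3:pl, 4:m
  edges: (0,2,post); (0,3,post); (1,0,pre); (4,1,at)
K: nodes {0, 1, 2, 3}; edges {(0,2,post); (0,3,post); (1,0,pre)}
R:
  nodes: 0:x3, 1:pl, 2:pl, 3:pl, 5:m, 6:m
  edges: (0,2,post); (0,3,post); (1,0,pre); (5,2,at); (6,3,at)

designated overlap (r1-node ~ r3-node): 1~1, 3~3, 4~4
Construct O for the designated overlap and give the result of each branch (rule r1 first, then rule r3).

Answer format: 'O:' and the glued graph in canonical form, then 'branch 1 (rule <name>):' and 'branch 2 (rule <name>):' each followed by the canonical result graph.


O:
nodes: 0:x1, 1:pl, 2:pl, 3:pl, 4:m, 5:x3, 6:pl
edges: (0,2,post); (0,3,post); (1,0,pre); (1,5,pre); (4,1,at); (5,3,post); (5,6,post)
branch 1 (rule r1):
nodes: 0:x1, 1:pl, 2:pl, 3:pl, 5:x3, 6:pl, 7:m, 8:m
edges: (0,2,post); (0,3,post); (1,0,pre); (1,5,pre); (5,3,post); (5,6,post); (7,2,at); (8,3,at)
branch 2 (rule r3):
nodes: 0:x1, 1:pl, 2:pl, 3:pl, 5:x3, 6:pl, 7:m, 8:m
edges: (0,2,post); (0,3,post); (1,0,pre); (1,5,pre); (5,3,post); (5,6,post); (7,6,at); (8,3,at)


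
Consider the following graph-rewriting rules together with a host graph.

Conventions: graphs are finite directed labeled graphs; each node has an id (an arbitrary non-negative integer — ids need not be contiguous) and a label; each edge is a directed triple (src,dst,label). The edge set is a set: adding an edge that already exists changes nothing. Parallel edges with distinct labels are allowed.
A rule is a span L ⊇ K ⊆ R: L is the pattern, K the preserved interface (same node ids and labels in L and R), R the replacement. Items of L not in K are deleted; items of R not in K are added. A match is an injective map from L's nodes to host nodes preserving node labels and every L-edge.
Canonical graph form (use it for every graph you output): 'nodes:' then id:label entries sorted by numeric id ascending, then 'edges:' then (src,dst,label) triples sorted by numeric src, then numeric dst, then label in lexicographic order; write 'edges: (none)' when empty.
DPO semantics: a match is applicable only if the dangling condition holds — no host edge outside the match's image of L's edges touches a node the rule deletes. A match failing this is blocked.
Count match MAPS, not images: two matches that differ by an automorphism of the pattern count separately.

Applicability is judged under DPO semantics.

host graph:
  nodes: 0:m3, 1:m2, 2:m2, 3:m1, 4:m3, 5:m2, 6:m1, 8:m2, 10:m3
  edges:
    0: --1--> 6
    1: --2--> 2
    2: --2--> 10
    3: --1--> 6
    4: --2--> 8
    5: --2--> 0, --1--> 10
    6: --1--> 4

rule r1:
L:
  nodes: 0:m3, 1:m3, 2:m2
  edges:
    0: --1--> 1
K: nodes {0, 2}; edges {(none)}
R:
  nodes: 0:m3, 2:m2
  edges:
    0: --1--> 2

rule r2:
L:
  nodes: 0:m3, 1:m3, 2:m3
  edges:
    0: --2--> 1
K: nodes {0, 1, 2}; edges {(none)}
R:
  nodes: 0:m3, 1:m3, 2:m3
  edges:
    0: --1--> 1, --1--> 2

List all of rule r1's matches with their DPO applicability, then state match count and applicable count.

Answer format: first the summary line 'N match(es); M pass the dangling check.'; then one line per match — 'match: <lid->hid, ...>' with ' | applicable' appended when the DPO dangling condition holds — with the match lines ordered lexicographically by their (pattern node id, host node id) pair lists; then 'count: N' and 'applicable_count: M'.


0 match(es); 0 pass the dangling check.
count: 0
applicable_count: 0


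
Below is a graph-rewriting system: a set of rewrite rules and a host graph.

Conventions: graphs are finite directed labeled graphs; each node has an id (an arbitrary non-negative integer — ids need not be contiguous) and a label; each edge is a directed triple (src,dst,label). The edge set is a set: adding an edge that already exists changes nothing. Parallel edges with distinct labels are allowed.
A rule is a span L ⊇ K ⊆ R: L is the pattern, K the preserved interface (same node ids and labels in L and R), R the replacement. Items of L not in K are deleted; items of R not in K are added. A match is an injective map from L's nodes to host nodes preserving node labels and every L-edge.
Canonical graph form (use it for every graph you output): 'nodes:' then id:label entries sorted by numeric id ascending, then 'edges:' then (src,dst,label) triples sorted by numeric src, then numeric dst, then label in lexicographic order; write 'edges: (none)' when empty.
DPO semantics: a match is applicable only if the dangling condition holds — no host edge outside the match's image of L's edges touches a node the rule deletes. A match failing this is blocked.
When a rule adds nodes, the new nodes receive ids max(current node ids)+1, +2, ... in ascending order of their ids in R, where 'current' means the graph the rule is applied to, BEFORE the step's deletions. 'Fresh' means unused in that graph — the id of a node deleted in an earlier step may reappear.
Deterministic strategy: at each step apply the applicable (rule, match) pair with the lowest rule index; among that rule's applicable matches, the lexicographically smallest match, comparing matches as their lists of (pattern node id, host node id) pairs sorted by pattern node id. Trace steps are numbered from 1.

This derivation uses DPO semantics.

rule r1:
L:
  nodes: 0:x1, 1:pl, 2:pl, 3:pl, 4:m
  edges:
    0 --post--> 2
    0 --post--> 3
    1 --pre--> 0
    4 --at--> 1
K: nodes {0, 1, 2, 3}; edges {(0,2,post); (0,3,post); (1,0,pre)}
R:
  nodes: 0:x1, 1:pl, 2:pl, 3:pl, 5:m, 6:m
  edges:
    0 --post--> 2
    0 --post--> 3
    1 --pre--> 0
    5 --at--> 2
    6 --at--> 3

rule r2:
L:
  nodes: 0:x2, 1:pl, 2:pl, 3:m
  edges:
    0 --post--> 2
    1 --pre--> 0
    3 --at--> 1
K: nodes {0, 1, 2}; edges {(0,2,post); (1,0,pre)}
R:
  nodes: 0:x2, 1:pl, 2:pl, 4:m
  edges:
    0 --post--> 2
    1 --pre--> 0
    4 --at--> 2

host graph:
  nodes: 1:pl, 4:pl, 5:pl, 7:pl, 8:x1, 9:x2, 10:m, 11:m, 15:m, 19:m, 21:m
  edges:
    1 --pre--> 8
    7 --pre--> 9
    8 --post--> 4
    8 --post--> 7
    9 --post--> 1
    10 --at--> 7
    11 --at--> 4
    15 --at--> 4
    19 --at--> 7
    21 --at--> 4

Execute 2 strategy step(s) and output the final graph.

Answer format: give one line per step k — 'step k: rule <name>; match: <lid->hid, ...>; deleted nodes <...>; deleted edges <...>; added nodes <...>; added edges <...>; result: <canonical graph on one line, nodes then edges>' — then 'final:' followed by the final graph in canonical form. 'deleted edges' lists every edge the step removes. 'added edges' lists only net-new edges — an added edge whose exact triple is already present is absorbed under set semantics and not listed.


step 1: rule r2; match: 0->9, 1->7, 2->1, 3->10; deleted nodes 10; deleted edges (10,7,at); added nodes 22; added edges (22,1,at); result: nodes: 1:pl, 4:pl, 5:pl, 7:pl, 8:x1, 9:x2, 11:m, 15:m, 19:m, 21:m, 22:m edges: (1,8,pre); (7,9,pre); (8,4,post); (8,7,post); (9,1,post); (11,4,at); (15,4,at); (19,7,at); (21,4,at); (22,1,at)
step 2: rule r1; match: 0->8, 1->1, 2->4, 3->7, 4->22; deleted nodes 22; deleted edges (22,1,at); added nodes 23, 24; added edges (23,4,at); (24,7,at); result: nodes: 1:pl, 4:pl, 5:pl, 7:pl, 8:x1, 9:x2, 11:m, 15:m, 19:m, 21:m, 23:m, 24:m edges: (1,8,pre); (7,9,pre); (8,4,post); (8,7,post); (9,1,post); (11,4,at); (15,4,at); (19,7,at); (21,4,at); (23,4,at); (24,7,at)
final:
nodes: 1:pl, 4:pl, 5:pl, 7:pl, 8:x1, 9:x2, 11:m, 15:m, 19:m, 21:m, 23:m, 24:m
edges: (1,8,pre); (7,9,pre); (8,4,post); (8,7,post); (9,1,post); (11,4,at); (15,4,at); (19,7,at); (21,4,at); (23,4,at); (24,7,at)


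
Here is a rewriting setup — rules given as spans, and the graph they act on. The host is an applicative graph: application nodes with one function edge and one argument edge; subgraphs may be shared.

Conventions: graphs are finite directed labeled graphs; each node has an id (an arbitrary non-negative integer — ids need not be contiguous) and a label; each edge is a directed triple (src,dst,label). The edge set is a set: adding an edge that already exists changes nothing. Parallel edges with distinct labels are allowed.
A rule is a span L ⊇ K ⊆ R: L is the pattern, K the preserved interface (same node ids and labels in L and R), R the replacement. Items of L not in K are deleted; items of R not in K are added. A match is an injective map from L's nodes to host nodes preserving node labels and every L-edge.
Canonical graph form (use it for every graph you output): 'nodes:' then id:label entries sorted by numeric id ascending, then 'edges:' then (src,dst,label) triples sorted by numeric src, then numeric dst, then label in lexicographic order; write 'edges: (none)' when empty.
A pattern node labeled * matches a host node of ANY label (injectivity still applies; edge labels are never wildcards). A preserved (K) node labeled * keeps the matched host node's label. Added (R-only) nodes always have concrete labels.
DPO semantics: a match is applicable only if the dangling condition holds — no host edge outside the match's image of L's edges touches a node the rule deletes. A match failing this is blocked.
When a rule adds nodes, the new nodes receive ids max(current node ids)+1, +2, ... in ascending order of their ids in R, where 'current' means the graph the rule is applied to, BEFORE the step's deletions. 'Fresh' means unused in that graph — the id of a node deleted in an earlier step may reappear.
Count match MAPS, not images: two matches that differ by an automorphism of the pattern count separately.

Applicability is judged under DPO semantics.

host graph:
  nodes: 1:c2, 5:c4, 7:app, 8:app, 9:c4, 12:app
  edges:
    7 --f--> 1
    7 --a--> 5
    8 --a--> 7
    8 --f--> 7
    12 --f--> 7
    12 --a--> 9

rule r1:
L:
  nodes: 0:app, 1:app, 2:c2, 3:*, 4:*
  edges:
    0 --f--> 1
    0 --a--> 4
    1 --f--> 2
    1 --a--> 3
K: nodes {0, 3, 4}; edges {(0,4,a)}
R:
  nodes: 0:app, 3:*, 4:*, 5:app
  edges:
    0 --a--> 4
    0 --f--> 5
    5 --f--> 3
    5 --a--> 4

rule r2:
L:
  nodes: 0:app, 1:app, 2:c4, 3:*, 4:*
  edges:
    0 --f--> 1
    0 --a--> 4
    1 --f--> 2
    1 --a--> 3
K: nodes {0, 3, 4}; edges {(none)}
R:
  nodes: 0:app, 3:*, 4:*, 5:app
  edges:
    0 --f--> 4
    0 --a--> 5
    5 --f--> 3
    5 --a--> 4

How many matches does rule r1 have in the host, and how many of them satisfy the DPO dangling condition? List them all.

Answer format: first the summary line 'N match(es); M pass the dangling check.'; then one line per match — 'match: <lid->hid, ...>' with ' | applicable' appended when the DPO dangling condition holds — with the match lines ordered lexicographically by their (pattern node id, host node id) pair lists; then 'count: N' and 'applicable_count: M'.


1 match(es); 0 pass the dangling check.
match: 0->12, 1->7, 2->1, 3->5, 4->9
count: 1
applicable_count: 0


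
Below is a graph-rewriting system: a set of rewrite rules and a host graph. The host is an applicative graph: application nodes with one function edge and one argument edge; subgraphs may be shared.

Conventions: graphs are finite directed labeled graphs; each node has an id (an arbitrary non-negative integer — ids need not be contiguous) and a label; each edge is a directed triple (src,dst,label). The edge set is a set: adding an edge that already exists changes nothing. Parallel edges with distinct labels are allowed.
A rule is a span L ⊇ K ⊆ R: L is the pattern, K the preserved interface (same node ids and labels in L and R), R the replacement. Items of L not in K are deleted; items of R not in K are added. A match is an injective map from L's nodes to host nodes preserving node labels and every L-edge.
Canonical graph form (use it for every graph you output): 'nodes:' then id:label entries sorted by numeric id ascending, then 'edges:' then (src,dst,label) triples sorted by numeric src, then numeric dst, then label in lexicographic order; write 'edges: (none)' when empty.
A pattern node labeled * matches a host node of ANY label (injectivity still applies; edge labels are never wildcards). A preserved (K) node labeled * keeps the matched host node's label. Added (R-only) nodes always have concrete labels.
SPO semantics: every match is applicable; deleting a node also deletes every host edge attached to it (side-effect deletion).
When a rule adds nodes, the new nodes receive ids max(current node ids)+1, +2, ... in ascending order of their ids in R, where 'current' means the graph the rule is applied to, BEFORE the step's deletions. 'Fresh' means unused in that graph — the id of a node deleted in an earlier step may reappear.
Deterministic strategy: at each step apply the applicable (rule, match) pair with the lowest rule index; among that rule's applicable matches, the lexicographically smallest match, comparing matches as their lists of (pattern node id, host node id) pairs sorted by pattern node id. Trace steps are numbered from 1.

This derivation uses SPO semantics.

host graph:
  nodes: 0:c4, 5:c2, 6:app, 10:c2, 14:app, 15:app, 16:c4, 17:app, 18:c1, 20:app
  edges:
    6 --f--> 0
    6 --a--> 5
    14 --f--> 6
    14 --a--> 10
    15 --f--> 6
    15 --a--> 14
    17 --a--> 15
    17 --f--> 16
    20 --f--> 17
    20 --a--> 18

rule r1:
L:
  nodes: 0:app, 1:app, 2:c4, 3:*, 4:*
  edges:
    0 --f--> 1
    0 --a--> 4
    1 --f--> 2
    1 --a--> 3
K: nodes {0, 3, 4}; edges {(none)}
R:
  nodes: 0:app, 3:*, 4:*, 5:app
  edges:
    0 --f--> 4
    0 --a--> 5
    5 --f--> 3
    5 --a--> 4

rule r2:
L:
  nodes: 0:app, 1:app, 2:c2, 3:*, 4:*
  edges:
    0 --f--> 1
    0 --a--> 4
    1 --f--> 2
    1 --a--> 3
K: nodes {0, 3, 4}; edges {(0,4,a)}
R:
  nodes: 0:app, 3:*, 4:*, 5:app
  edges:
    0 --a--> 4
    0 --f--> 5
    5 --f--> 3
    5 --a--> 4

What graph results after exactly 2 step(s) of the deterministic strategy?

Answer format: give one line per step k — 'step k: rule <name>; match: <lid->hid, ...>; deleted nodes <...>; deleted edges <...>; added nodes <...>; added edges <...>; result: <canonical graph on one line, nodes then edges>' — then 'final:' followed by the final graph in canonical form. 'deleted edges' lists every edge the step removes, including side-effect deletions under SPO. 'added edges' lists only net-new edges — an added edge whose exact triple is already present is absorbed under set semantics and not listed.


step 1: rule r1; match: 0->14, 1->6, 2->0, 3->5, 4->10; deleted nodes 0, 6; deleted edges (6,0,f); (6,5,a); (14,6,f); (14,10,a); (15,6,f); added nodes 21; added edges (14,10,f); (14,21,a); (21,5,f); (21,10,a); result: nodes: 5:c2, 10:c2, 14:app, 15:app, 16:c4, 17:app, 18:c1, 20:app, 21:app edges: (14,10,f); (14,21,a); (15,14,a); (17,15,a); (17,16,f); (20,17,f); (20,18,a); (21,5,f); (21,10,a)
step 2: rule r1; match: 0->20, 1->17, 2->16, 3->15, 4->18; deleted nodes 16, 17; deleted edges (17,15,a); (17,16,f); (20,17,f); (20,18,a); added nodes 22; added edges (20,18,f); (20,22,a); (22,15,f); (22,18,a); result: nodes: 5:c2, 10:c2, 14:app, 15:app, 18:c1, 20:app, 21:app, 22:app edges: (14,10,f); (14,21,a); (15,14,a); (20,18,f); (20,22,a); (21,5,f); (21,10,a); (22,15,f); (22,18,a)
final:
nodes: 5:c2, 10:c2, 14:app, 15:app, 18:c1, 20:app, 21:app, 22:app
edges: (14,10,f); (14,21,a); (15,14,a); (20,18,f); (20,22,a); (21,5,f); (21,10,a); (22,15,f); (22,18,a)


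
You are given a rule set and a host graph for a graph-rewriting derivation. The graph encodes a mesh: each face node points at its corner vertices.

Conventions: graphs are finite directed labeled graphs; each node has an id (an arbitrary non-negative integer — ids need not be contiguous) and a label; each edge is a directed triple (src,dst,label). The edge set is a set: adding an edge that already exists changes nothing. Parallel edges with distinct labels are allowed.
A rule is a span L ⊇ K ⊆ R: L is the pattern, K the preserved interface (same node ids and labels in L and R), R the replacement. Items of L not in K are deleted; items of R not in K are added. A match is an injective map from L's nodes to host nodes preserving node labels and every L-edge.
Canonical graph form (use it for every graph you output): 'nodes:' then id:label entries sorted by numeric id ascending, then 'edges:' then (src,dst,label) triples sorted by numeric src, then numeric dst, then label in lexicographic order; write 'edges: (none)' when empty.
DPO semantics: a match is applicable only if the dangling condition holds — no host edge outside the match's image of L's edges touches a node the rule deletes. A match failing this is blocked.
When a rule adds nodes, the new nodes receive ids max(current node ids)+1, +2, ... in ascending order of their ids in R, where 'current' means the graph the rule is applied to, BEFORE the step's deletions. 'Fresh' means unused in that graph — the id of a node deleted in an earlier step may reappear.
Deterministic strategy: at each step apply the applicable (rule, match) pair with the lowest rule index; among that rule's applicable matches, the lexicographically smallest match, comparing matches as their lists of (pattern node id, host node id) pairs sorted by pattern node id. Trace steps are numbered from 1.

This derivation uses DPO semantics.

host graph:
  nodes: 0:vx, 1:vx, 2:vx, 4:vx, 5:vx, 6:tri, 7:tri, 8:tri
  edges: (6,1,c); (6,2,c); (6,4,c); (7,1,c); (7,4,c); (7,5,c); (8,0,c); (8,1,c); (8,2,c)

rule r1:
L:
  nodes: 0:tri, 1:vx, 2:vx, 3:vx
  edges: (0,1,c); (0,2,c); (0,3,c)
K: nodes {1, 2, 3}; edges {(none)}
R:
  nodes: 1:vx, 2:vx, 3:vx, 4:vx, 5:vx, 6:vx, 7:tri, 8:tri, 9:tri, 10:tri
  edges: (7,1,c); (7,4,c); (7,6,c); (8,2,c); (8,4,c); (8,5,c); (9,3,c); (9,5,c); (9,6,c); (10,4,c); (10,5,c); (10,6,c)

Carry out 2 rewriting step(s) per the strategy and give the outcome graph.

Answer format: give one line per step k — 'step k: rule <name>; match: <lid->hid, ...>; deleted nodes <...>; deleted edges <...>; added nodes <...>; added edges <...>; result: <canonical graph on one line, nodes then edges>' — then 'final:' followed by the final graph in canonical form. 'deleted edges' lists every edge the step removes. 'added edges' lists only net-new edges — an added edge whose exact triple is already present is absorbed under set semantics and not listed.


step 1: rule r1; match: 0->6, 1->1, 2->2, 3->4; deleted nodes 6; deleted edges (6,1,c); (6,2,c); (6,4,c); added nodes 9, 10, 11, 12, 13, 14, 15; added edges (12,1,c); (12,9,c); (12,11,c); (13,2,c); (13,9,c); (13,10,c); (14,4,c); (14,10,c); (14,11,c); (15,9,c); (15,10,c); (15,11,c); result: nodes: 0:vx, 1:vx, 2:vx, 4:vx, 5:vx, 7:tri, 8:tri, 9:vx, 10:vx, 11:vx, 12:tri, 13:tri, 14:tri, 15:tri edges: (7,1,c); (7,4,c); (7,5,c); (8,0,c); (8,1,c); (8,2,c); (12,1,c); (12,9,c); (12,11,c); (13,2,c); (13,9,c); (13,10,c); (14,4,c); (14,10,c); (14,11,c); (15,9,c); (15,10,c); (15,11,c)
step 2: rule r1; match: 0->7, 1->1, 2->4, 3->5; deleted nodes 7; deleted edges (7,1,c); (7,4,c); (7,5,c); added nodes 16, 17, 18, 19, 20, 21, 22; added edges (19,1,c); (19,16,c); (19,18,c); (20,4,c); (20,16,c); (20,17,c); (21,5,c); (21,17,c); (21,18,c); (22,16,c); (22,17,c); (22,18,c); result: nodes: 0:vx, 1:vx, 2:vx, 4:vx, 5:vx, 8:tri, 9:vx, 10:vx, 11:vx, 12:tri, 13:tri, 14:tri, 15:tri, 16:vx, 17:vx, 18:vx, 19:tri, 20:tri, 21:tri, 22:tri edges: (8,0,c); (8,1,c); (8,2,c); (12,1,c); (12,9,c); (12,11,c); (13,2,c); (13,9,c); (13,10,c); (14,4,c); (14,10,c); (14,11,c); (15,9,c); (15,10,c); (15,11,c); (19,1,c); (19,16,c); (19,18,c); (20,4,c); (20,16,c); (20,17,c); (21,5,c); (21,17,c); (21,18,c); (22,16,c); (22,17,c); (22,18,c)
final:
nodes: 0:vx, 1:vx, 2:vx, 4:vx, 5:vx, 8:tri, 9:vx, 10:vx, 11:vx, 12:tri, 13:tri, 14:tri, 15:tri, 16:vx, 17:vx, 18:vx, 19:tri, 20:tri, 21:tri, 22:tri
edges: (8,0,c); (8,1,c); (8,2,c); (12,1,c); (12,9,c); (12,11,c); (13,2,c); (13,9,c); (13,10,c); (14,4,c); (14,10,c); (14,11,c); (15,9,c); (15,10,c); (15,11,c); (19,1,c); (19,16,c); (19,18,c); (20,4,c); (20,16,c); (20,17,c); (21,5,c); (21,17,c); (21,18,c); (22,16,c); (22,17,c); (22,18,c)


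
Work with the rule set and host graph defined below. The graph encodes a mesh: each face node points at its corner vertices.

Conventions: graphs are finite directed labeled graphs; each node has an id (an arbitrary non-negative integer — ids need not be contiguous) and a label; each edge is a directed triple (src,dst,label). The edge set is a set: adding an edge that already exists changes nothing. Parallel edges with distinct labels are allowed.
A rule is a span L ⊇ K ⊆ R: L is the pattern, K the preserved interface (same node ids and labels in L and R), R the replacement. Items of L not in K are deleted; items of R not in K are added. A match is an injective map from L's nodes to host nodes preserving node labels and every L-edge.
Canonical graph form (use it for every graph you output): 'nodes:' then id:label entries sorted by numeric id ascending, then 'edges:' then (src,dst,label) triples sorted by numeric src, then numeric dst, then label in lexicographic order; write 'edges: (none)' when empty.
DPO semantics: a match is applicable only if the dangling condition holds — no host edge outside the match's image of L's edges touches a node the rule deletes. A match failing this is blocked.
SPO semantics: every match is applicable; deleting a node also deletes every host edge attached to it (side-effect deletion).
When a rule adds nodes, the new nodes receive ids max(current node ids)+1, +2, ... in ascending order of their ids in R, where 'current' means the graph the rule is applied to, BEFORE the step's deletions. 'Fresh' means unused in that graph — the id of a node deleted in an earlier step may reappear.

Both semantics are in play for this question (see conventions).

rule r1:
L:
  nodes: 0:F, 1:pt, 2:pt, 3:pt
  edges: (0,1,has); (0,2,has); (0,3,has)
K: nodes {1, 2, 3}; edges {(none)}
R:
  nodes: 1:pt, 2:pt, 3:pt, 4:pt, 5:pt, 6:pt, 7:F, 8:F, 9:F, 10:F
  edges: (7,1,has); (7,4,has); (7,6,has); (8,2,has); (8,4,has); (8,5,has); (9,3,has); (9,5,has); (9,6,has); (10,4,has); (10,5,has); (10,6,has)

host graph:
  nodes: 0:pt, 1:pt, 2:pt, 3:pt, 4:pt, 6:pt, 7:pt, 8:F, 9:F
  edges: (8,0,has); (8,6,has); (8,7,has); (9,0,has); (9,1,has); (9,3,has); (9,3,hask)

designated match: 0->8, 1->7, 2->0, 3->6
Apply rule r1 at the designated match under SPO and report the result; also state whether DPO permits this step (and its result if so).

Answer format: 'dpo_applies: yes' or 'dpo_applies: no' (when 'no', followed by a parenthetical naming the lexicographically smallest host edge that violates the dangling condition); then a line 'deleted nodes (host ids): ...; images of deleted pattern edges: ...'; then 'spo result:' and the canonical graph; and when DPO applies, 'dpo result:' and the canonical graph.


dpo_applies: yes
deleted nodes (host ids): 8; images of deleted pattern edges: (8,0,has); (8,6,has); (8,7,has)
spo result:
nodes: 0:pt, 1:pt, 2:pt, 3:pt, 4:pt, 6:pt, 7:pt, 9:F, 10:pt, 11:pt, 12:pt, 13:F, 14:F, 15:F, 16:F
edges: (9,0,has); (9,1,has); (9,3,has); (9,3,hask); (13,7,has); (13,10,has); (13,12,has); (14,0,has); (14,10,has); (14,11,has); (15,6,has); (15,11,has); (15,12,has); (16,10,has); (16,11,has); (16,12,has)
dpo result:
nodes: 0:pt, 1:pt, 2:pt, 3:pt, 4:pt, 6:pt, 7:pt, 9:F, 10:pt, 11:pt, 12:pt, 13:F, 14:F, 15:F, 16:F
edges: (9,0,has); (9,1,has); (9,3,has); (9,3,hask); (13,7,has); (13,10,has); (13,12,has); (14,0,has); (14,10,has); (14,11,has); (15,6,has); (15,11,has); (15,12,has); (16,10,has); (16,11,has); (16,12,has)


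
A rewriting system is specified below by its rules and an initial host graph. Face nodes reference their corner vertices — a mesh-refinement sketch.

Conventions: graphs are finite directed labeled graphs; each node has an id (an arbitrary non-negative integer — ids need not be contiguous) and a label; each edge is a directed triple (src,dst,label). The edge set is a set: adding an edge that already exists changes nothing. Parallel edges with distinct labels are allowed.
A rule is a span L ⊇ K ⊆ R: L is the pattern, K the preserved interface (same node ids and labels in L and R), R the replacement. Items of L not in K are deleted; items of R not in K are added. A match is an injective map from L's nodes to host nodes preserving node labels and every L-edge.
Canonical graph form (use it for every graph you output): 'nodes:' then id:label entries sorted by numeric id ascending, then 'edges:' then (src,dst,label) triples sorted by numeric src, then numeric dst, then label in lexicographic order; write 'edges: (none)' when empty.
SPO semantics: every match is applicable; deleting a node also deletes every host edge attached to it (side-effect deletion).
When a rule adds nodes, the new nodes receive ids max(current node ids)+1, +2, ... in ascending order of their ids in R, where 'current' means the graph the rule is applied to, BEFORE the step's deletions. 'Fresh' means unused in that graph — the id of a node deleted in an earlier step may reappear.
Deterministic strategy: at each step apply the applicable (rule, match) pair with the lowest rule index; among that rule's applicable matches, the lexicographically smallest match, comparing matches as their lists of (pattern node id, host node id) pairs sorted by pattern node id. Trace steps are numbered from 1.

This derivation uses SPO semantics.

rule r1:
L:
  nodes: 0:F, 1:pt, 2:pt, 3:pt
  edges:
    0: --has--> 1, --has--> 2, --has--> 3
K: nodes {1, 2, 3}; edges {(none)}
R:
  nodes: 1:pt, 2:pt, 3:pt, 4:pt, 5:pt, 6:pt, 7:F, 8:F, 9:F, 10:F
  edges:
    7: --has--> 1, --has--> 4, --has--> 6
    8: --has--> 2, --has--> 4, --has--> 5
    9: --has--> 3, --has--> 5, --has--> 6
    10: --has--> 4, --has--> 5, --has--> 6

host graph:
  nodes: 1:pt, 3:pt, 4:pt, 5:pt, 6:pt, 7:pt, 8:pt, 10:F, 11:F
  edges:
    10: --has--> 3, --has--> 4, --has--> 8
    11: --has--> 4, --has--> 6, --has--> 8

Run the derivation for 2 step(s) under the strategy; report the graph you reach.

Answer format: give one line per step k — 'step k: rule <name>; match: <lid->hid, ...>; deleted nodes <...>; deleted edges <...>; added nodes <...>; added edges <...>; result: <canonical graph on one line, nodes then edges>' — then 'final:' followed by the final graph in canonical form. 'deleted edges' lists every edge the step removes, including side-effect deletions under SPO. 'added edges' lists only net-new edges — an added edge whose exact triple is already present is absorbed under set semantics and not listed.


step 1: rule r1; match: 0->10, 1->3, 2->4, 3->8; deleted nodes 10; deleted edges (10,3,has); (10,4,has); (10,8,has); added nodes 12, 13, 14, 15, 16, 17, 18; added edges (15,3,has); (15,12,has); (15,14,has); (16,4,has); (16,12,has); (16,13,has); (17,8,has); (17,13,has); (17,14,has); (18,12,has); (18,13,has); (18,14,has); result: nodes: 1:pt, 3:pt, 4:pt, 5:pt, 6:pt, 7:pt, 8:pt, 11:F, 12:pt, 13:pt, 14:pt, 15:F, 16:F, 17:F, 18:F edges: (11,4,has); (11,6,has); (11,8,has); (15,3,has); (15,12,has); (15,14,has); (16,4,has); (16,12,has); (16,13,has); (17,8,has); (17,13,has); (17,14,has); (18,12,has); (18,13,has); (18,14,has)
step 2: rule r1; match: 0->11, 1->4, 2->6, 3->8; deleted nodes 11; deleted edges (11,4,has); (11,6,has); (11,8,has); added nodes 19, 20, 21, 22, 23, 24, 25; added edges (22,4,has); (22,19,has); (22,21,has); (23,6,has); (23,19,has); (23,20,has); (24,8,has); (24,20,has); (24,21,has); (25,19,has); (25,20,has); (25,21,has); result: nodes: 1:pt, 3:pt, 4:pt, 5:pt, 6:pt, 7:pt, 8:pt, 12:pt, 13:pt, 14:pt, 15:F, 16:F, 17:F, 18:F, 19:pt, 20:pt, 21:pt, 22:F, 23:F, 24:F, 25:F edges: (15,3,has); (15,12,has); (15,14,has); (16,4,has); (16,12,has); (16,13,has); (17,8,has); (17,13,has); (17,14,has); (18,12,has); (18,13,has); (18,14,has); (22,4,has); (22,19,has); (22,21,has); (23,6,has); (23,19,has); (23,20,has); (24,8,has); (24,20,has); (24,21,has); (25,19,has); (25,20,has); (25,21,has)
final:
nodes: 1:pt, 3:pt, 4:pt, 5:pt, 6:pt, 7:pt, 8:pt, 12:pt, 13:pt, 14:pt, 15:F, 16:F, 17:F, 18:F, 19:pt, 20:pt, 21:pt, 22:F, 23:F, 24:F, 25:F
edges: (15,3,has); (15,12,has); (15,14,has); (16,4,has); (16,12,has); (16,13,has); (17,8,has); (17,13,has); (17,14,has); (18,12,has); (18,13,has); (18,14,has); (22,4,has); (22,19,has); (22,21,has); (23,6,has); (23,19,has); (23,20,has); (24,8,has); (24,20,has); (24,21,has); (25,19,has); (25,20,has); (25,21,has)


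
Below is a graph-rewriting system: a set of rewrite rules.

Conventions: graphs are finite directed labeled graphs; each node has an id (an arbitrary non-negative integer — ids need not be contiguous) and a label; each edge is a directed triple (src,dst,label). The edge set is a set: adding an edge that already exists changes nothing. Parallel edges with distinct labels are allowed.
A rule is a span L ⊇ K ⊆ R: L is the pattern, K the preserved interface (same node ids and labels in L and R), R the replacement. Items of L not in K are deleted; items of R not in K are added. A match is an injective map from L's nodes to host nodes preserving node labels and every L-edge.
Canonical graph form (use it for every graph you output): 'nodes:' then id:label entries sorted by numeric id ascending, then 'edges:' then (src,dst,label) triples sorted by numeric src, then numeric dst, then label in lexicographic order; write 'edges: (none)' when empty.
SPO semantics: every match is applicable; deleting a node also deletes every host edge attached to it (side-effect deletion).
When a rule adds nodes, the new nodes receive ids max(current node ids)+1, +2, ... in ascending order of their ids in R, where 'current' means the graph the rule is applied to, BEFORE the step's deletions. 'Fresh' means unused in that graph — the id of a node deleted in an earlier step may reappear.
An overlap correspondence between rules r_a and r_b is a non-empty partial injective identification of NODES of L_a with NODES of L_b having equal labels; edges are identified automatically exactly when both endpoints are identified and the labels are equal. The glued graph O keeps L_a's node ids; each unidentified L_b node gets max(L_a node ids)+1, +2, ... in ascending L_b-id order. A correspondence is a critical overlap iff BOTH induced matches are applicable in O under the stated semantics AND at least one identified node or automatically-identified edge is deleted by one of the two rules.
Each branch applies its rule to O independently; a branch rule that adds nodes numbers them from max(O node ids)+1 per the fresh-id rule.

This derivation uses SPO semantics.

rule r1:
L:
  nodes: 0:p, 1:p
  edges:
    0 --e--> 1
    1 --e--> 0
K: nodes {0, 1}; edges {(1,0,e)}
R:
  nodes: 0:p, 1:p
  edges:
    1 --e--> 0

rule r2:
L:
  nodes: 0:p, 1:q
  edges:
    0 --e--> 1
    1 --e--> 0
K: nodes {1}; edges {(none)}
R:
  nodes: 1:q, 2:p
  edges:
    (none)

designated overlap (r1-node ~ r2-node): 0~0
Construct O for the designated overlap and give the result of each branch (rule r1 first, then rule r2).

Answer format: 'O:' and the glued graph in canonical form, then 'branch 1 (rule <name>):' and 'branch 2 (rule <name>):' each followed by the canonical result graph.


O:
nodes: 0:p, 1:p, 2:q
edges: (0,1,e); (0,2,e); (1,0,e); (2,0,e)
branch 1 (rule r1):
nodes: 0:p, 1:p, 2:q
edges: (0,2,e); (1,0,e); (2,0,e)
branch 2 (rule r2):
nodes: 1:p, 2:q, 3:p
edges: (none)
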